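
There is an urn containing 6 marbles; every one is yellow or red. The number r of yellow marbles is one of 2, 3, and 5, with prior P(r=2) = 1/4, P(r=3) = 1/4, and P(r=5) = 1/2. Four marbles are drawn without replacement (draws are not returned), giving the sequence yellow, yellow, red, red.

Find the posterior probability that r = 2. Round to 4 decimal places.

0.4000

For each hypothesis, P(data | H) works out to: P(data | r = 2) = (2/6)(1/5)(4/4)(3/3) = 1/15; P(data | r = 3) = (3/6)(2/5)(3/4)(2/3) = 1/10; P(data | r = 5) = (5/6)(4/5)(1/4)(0/3) = 0.
Weighting by the prior gives 1/4 · 1/15 = 1/60, 1/4 · 1/10 = 1/40, 1/2 · 0 = 0; with total 1/24.
By Bayes' rule, P(r = 2 | data) = (1/60) / (1/24) = 2/5.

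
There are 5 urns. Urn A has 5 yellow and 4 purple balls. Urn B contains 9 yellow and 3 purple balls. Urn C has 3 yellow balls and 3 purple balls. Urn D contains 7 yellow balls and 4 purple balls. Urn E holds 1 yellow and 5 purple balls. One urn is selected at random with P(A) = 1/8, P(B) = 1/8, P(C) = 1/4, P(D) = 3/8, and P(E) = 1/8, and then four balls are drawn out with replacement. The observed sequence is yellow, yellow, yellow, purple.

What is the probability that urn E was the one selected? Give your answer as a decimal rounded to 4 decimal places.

0.0065

Compute the likelihood of the observed sequence for each case: P(data | urn A) = (5/9)(5/9)(5/9)(4/9) = 0.076208; P(data | urn B) = (9/12)(9/12)(9/12)(3/12) = 0.10547; P(data | urn C) = (3/6)(3/6)(3/6)(3/6) = 0.0625; P(data | urn D) = (7/11)(7/11)(7/11)(4/11) = 0.093709; P(data | urn E) = (1/6)(1/6)(1/6)(5/6) = 0.003858.
The prior-weighted likelihoods are 1/8 · 0.076208 = 0.009526, 1/8 · 0.10547 = 0.013184, 1/4 · 0.0625 = 0.015625, 3/8 · 0.093709 = 0.035141, 1/8 · 0.003858 = 0.00048225; these sum to 0.073958.
Therefore the posterior P(urn E | data) = (0.00048225) / (0.073958) = 0.0065206.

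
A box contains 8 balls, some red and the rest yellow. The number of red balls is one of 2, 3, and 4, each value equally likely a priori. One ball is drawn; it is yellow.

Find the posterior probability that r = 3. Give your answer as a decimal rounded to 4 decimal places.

0.3333

For each hypothesis, P(data | H) works out to: P(data | r = 2) = (6/8) = 3/4; P(data | r = 3) = (5/8) = 5/8; P(data | r = 4) = (4/8) = 1/2.
Weighting by the prior gives 1/3 · 3/4 = 1/4, 1/3 · 5/8 = 5/24, 1/3 · 1/2 = 1/6; with total 5/8.
Therefore the posterior P(r = 3 | data) = (5/24) / (5/8) = 1/3.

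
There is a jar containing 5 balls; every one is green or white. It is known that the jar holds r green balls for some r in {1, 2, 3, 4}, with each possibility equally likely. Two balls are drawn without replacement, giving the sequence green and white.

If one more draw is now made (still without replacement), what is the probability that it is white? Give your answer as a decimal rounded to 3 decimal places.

0.500

For each hypothesis, P(data | H) works out to: P(data | r = 1) = (1/5)(4/4) = 1/5; P(data | r = 2) = (2/5)(3/4) = 3/10; P(data | r = 3) = (3/5)(2/4) = 3/10; P(data | r = 4) = (4/5)(1/4) = 1/5.
Weighting by the prior gives 1/4 · 1/5 = 1/20, 1/4 · 3/10 = 3/40, 1/4 · 3/10 = 3/40, 1/4 · 1/5 = 1/20; these sum to 1/4.
Dividing through by the total gives posterior P(r = 1 | data) = 1/5, P(r = 2 | data) = 3/10, P(r = 3 | data) = 3/10, P(r = 4 | data) = 1/5.
Averaging over the posterior, P(white next | data) = (1)(1/5) + (2/3)(3/10) + (1/3)(3/10) + (0)(1/5) = 1/2.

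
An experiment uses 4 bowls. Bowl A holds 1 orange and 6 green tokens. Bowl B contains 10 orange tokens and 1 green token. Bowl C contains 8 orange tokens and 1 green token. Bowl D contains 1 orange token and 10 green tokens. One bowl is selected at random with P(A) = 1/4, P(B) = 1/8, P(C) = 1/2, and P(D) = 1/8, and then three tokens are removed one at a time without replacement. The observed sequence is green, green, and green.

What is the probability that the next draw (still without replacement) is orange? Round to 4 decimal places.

Under each hypothesis, the probability of the observed sequence is: P(data | bowl A) = (6/7)(5/6)(4/5) = 4/7; P(data | bowl B) = (1/11)(0/10) = 0; P(data | bowl C) = (1/9)(0/8) = 0; P(data | bowl D) = (10/11)(9/10)(8/9) = 8/11.
Multiplying each by its prior: 1/4 · 4/7 = 1/7, 1/8 · 0 = 0, 1/2 · 0 = 0, 1/8 · 8/11 = 1/11; summing to 18/77.
Dividing through by the total gives posterior P(bowl A | data) = 11/18, P(bowl B | data) = 0, P(bowl C | data) = 0, P(bowl D | data) = 7/18.
Averaging over the posterior, P(orange next | data) = (1/4)(11/18) + (1/8)(7/18) = 29/144.

0.2014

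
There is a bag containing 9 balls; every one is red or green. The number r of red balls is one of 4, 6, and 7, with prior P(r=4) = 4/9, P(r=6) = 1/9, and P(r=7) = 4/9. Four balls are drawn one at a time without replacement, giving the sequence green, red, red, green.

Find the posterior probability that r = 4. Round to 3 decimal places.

0.650

For each hypothesis, P(data | H) works out to: P(data | r = 4) = (5/9)(4/8)(3/7)(4/6) = 5/63; P(data | r = 6) = (3/9)(6/8)(5/7)(2/6) = 5/84; P(data | r = 7) = (2/9)(7/8)(6/7)(1/6) = 1/36.
Multiplying each by its prior: 4/9 · 5/63 = 20/567, 1/9 · 5/84 = 5/756, 4/9 · 1/36 = 1/81; with total 41/756.
So P(r = 4 | data) = (20/567) / (41/756) = 80/123.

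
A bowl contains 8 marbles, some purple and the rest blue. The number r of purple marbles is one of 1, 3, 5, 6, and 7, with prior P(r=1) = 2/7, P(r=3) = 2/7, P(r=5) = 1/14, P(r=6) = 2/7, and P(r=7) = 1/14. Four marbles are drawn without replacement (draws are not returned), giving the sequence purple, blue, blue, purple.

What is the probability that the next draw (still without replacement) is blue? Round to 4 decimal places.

0.4643

Compute the likelihood of the observed sequence for each case: P(data | r = 1) = (1/8)(7/7)(6/6)(0/5) = 0; P(data | r = 3) = (3/8)(5/7)(4/6)(2/5) = 1/14; P(data | r = 5) = (5/8)(3/7)(2/6)(4/5) = 1/14; P(data | r = 6) = (6/8)(2/7)(1/6)(5/5) = 1/28; P(data | r = 7) = (7/8)(1/7)(0/6) = 0.
Multiplying each by its prior: 2/7 · 0 = 0, 2/7 · 1/14 = 1/49, 1/14 · 1/14 = 1/196, 2/7 · 1/28 = 1/98, 1/14 · 0 = 0; these sum to 1/28.
Dividing through by the total gives posterior P(r = 1 | data) = 0, P(r = 3 | data) = 4/7, P(r = 5 | data) = 1/7, P(r = 6 | data) = 2/7, P(r = 7 | data) = 0.
So P(blue next | data) = Σ P(blue next | H) P(H | data) = (3/4)(4/7) + (1/4)(1/7) + (0)(2/7) = 13/28.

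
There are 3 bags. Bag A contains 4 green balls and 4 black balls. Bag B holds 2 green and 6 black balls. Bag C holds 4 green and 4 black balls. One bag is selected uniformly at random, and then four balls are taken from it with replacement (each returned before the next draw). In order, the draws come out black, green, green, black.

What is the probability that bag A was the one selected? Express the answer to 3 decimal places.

For each hypothesis, P(data | H) works out to: P(data | bag A) = (4/8)(4/8)(4/8)(4/8) = 1/16; P(data | bag B) = (6/8)(2/8)(2/8)(6/8) = 9/256; P(data | bag C) = (4/8)(4/8)(4/8)(4/8) = 1/16.
Multiplying each by its prior: 1/3 · 1/16 = 1/48, 1/3 · 9/256 = 3/256, 1/3 · 1/16 = 1/48; summing to 41/768.
By Bayes' rule, P(bag A | data) = (1/48) / (41/768) = 16/41.

0.390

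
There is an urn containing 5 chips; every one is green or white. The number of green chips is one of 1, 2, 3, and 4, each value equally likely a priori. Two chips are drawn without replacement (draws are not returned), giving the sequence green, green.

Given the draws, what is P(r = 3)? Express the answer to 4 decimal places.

0.3000

For each hypothesis, P(data | H) works out to: P(data | r = 1) = (1/5)(0/4) = 0; P(data | r = 2) = (2/5)(1/4) = 1/10; P(data | r = 3) = (3/5)(2/4) = 3/10; P(data | r = 4) = (4/5)(3/4) = 3/5.
Multiplying each by its prior: 1/4 · 0 = 0, 1/4 · 1/10 = 1/40, 1/4 · 3/10 = 3/40, 1/4 · 3/5 = 3/20; these sum to 1/4.
By Bayes' rule, P(r = 3 | data) = (3/40) / (1/4) = 3/10.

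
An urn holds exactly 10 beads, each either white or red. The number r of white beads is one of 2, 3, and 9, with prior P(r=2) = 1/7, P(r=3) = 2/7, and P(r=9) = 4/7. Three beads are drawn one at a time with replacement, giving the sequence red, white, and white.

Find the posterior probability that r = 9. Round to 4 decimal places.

0.6722

The likelihood of the observed sequence under each hypothesis: P(data | r = 2) = (8/10)(2/10)(2/10) = 0.032; P(data | r = 3) = (7/10)(3/10)(3/10) = 0.063; P(data | r = 9) = (1/10)(9/10)(9/10) = 0.081.
Weighting by the prior gives 1/7 · 0.032 = 0.0045714, 2/7 · 0.063 = 0.018, 4/7 · 0.081 = 0.046286; these sum to 0.068857.
Therefore the posterior P(r = 9 | data) = (0.046286) / (0.068857) = 0.6722.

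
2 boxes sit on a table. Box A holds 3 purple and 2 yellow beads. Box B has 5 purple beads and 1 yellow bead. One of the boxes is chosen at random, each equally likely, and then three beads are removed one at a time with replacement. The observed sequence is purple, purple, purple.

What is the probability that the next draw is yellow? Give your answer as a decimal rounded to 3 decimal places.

0.230

For each hypothesis, P(data | H) works out to: P(data | box A) = (3/5)(3/5)(3/5) = 0.216; P(data | box B) = (5/6)(5/6)(5/6) = 0.5787.
Multiplying each by its prior: 1/2 · 0.216 = 0.108, 1/2 · 0.5787 = 0.28935; summing to 0.39735.
The posterior is then P(box A | data) = 0.2718, P(box B | data) = 0.7282.
The predictive probability is P(yellow next | data) = (2/5)(0.2718) + (1/6)(0.7282) = 0.23009.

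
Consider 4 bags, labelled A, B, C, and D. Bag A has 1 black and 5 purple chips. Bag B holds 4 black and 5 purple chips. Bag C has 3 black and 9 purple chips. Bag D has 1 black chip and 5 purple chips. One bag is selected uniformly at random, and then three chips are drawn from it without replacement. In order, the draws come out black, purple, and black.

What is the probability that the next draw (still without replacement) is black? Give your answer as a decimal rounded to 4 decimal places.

0.2765

Compute the likelihood of the observed sequence for each case: P(data | bag A) = (1/6)(5/5)(0/4) = 0; P(data | bag B) = (4/9)(5/8)(3/7) = 0.11905; P(data | bag C) = (3/12)(9/11)(2/10) = 0.040909; P(data | bag D) = (1/6)(5/5)(0/4) = 0.
Weighting by the prior gives 1/4 · 0 = 0, 1/4 · 0.11905 = 0.029762, 1/4 · 0.040909 = 0.010227, 1/4 · 0 = 0; summing to 0.039989.
The posterior is then P(bag A | data) = 0, P(bag B | data) = 0.74425, P(bag C | data) = 0.25575, P(bag D | data) = 0.
The predictive probability is P(black next | data) = (1/3)(0.74425) + (1/9)(0.25575) = 0.2765.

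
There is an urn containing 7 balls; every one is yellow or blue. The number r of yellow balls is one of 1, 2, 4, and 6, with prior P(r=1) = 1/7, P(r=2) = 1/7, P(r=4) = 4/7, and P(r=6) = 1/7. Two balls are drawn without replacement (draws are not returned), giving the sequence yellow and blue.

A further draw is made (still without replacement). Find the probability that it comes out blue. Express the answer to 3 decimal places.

0.474

The likelihood of the observed sequence under each hypothesis: P(data | r = 1) = (1/7)(6/6) = 1/7; P(data | r = 2) = (2/7)(5/6) = 5/21; P(data | r = 4) = (4/7)(3/6) = 2/7; P(data | r = 6) = (6/7)(1/6) = 1/7.
Weighting by the prior gives 1/7 · 1/7 = 1/49, 1/7 · 5/21 = 5/147, 4/7 · 2/7 = 8/49, 1/7 · 1/7 = 1/49; with total 5/21.
The posterior is then P(r = 1 | data) = 3/35, P(r = 2 | data) = 1/7, P(r = 4 | data) = 24/35, P(r = 6 | data) = 3/35.
So P(blue next | data) = Σ P(blue next | H) P(H | data) = (1)(3/35) + (4/5)(1/7) + (2/5)(24/35) + (0)(3/35) = 83/175.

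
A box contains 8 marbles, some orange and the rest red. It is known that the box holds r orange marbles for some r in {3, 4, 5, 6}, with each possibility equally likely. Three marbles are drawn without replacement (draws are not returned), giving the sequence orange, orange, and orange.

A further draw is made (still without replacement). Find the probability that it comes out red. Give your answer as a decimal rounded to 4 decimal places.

0.5200

Compute the likelihood of the observed sequence for each case: P(data | r = 3) = (3/8)(2/7)(1/6) = 1/56; P(data | r = 4) = (4/8)(3/7)(2/6) = 1/14; P(data | r = 5) = (5/8)(4/7)(3/6) = 5/28; P(data | r = 6) = (6/8)(5/7)(4/6) = 5/14.
The prior-weighted likelihoods are 1/4 · 1/56 = 1/224, 1/4 · 1/14 = 1/56, 1/4 · 5/28 = 5/112, 1/4 · 5/14 = 5/56; summing to 5/32.
Normalising, the posterior is P(r = 3 | data) = 1/35, P(r = 4 | data) = 4/35, P(r = 5 | data) = 2/7, P(r = 6 | data) = 4/7.
Averaging over the posterior, P(red next | data) = (1)(1/35) + (4/5)(4/35) + (3/5)(2/7) + (2/5)(4/7) = 13/25.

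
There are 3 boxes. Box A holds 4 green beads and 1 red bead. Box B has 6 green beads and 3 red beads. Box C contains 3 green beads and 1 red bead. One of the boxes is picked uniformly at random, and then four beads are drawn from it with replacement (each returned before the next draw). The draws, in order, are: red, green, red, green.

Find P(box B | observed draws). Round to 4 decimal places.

0.4484

For each hypothesis, P(data | H) works out to: P(data | box A) = (1/5)(4/5)(1/5)(4/5) = 0.0256; P(data | box B) = (3/9)(6/9)(3/9)(6/9) = 0.049383; P(data | box C) = (1/4)(3/4)(1/4)(3/4) = 0.035156.
Weighting by the prior gives 1/3 · 0.0256 = 0.0085333, 1/3 · 0.049383 = 0.016461, 1/3 · 0.035156 = 0.011719; these sum to 0.036713.
Hence P(box B | data) = (0.016461) / (0.036713) = 0.44837.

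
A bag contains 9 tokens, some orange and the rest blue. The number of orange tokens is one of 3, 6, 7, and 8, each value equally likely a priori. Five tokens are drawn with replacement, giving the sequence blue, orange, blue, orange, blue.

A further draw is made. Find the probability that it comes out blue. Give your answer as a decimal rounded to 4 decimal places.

Under each hypothesis, the probability of the observed sequence is: P(data | r = 3) = (6/9)(3/9)(6/9)(3/9)(6/9) = 0.032922; P(data | r = 6) = (3/9)(6/9)(3/9)(6/9)(3/9) = 0.016461; P(data | r = 7) = (2/9)(7/9)(2/9)(7/9)(2/9) = 0.0066386; P(data | r = 8) = (1/9)(8/9)(1/9)(8/9)(1/9) = 0.0010838.
Weighting by the prior gives 1/4 · 0.032922 = 0.0082305, 1/4 · 0.016461 = 0.0041152, 1/4 · 0.0066386 = 0.0016596, 1/4 · 0.0010838 = 0.00027096; summing to 0.014276.
Dividing through by the total gives posterior P(r = 3 | data) = 0.57651, P(r = 6 | data) = 0.28826, P(r = 7 | data) = 0.11625, P(r = 8 | data) = 0.01898.
The predictive probability is P(blue next | data) = (2/3)(0.57651) + (1/3)(0.28826) + (2/9)(0.11625) + (1/9)(0.01898) = 0.50837.

0.5084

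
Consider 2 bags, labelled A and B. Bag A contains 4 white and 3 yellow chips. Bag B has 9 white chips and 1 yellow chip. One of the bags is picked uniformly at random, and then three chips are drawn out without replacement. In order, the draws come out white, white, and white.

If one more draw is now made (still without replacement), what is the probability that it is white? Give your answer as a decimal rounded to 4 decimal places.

For each hypothesis, P(data | H) works out to: P(data | bag A) = (4/7)(3/6)(2/5) = 4/35; P(data | bag B) = (9/10)(8/9)(7/8) = 7/10.
Weighting by the prior gives 1/2 · 4/35 = 2/35, 1/2 · 7/10 = 7/20; summing to 57/140.
Normalising, the posterior is P(bag A | data) = 8/57, P(bag B | data) = 49/57.
So P(white next | data) = Σ P(white next | H) P(H | data) = (1/4)(8/57) + (6/7)(49/57) = 44/57.

0.7719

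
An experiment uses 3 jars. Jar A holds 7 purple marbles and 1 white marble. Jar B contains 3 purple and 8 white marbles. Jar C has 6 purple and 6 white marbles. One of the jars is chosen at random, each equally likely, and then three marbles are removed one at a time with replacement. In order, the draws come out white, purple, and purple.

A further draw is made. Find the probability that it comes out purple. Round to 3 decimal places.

0.586

The likelihood of the observed sequence under each hypothesis: P(data | jar A) = (1/8)(7/8)(7/8) = 0.095703; P(data | jar B) = (8/11)(3/11)(3/11) = 0.054095; P(data | jar C) = (6/12)(6/12)(6/12) = 0.125.
Weighting by the prior gives 1/3 · 0.095703 = 0.031901, 1/3 · 0.054095 = 0.018032, 1/3 · 0.125 = 0.041667; these sum to 0.091599.
Dividing through by the total gives posterior P(jar A | data) = 0.34827, P(jar B | data) = 0.19685, P(jar C | data) = 0.45488.
Averaging over the posterior, P(purple next | data) = (7/8)(0.34827) + (3/11)(0.19685) + (1/2)(0.45488) = 0.58586.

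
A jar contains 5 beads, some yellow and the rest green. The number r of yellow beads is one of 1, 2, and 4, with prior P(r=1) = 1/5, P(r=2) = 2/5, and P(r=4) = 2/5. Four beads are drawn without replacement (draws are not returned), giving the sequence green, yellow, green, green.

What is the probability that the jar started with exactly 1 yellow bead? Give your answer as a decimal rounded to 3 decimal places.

For each hypothesis, P(data | H) works out to: P(data | r = 1) = (4/5)(1/4)(3/3)(2/2) = 1/5; P(data | r = 2) = (3/5)(2/4)(2/3)(1/2) = 1/10; P(data | r = 4) = (1/5)(4/4)(0/3) = 0.
Weighting by the prior gives 1/5 · 1/5 = 1/25, 2/5 · 1/10 = 1/25, 2/5 · 0 = 0; summing to 2/25.
By Bayes' rule, P(r = 1 | data) = (1/25) / (2/25) = 1/2.

0.500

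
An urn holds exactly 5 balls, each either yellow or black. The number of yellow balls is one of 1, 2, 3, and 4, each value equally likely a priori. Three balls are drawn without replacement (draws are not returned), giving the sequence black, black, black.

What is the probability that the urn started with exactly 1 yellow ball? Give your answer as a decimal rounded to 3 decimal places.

0.800

Compute the likelihood of the observed sequence for each case: P(data | r = 1) = (4/5)(3/4)(2/3) = 2/5; P(data | r = 2) = (3/5)(2/4)(1/3) = 1/10; P(data | r = 3) = (2/5)(1/4)(0/3) = 0; P(data | r = 4) = (1/5)(0/4) = 0.
Weighting by the prior gives 1/4 · 2/5 = 1/10, 1/4 · 1/10 = 1/40, 1/4 · 0 = 0, 1/4 · 0 = 0; these sum to 1/8.
Therefore the posterior P(r = 1 | data) = (1/10) / (1/8) = 4/5.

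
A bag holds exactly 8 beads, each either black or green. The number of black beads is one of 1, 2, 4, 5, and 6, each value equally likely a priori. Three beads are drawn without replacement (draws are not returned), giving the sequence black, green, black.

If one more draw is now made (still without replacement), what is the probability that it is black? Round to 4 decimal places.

Compute the likelihood of the observed sequence for each case: P(data | r = 1) = (1/8)(7/7)(0/6) = 0; P(data | r = 2) = (2/8)(6/7)(1/6) = 1/28; P(data | r = 4) = (4/8)(4/7)(3/6) = 1/7; P(data | r = 5) = (5/8)(3/7)(4/6) = 5/28; P(data | r = 6) = (6/8)(2/7)(5/6) = 5/28.
Multiplying each by its prior: 1/5 · 0 = 0, 1/5 · 1/28 = 1/140, 1/5 · 1/7 = 1/35, 1/5 · 5/28 = 1/28, 1/5 · 5/28 = 1/28; with total 3/28.
The posterior is then P(r = 1 | data) = 0, P(r = 2 | data) = 1/15, P(r = 4 | data) = 4/15, P(r = 5 | data) = 1/3, P(r = 6 | data) = 1/3.
So P(black next | data) = Σ P(black next | H) P(H | data) = (0)(1/15) + (2/5)(4/15) + (3/5)(1/3) + (4/5)(1/3) = 43/75.

0.5733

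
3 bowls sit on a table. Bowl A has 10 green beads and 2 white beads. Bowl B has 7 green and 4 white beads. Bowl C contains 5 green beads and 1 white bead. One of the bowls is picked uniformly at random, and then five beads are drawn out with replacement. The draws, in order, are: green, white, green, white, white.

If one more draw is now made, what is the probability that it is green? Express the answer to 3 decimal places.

Compute the likelihood of the observed sequence for each case: P(data | bowl A) = (10/12)(2/12)(10/12)(2/12)(2/12) = 0.003215; P(data | bowl B) = (7/11)(4/11)(7/11)(4/11)(4/11) = 0.019472; P(data | bowl C) = (5/6)(1/6)(5/6)(1/6)(1/6) = 0.003215.
Multiplying each by its prior: 1/3 · 0.003215 = 0.0010717, 1/3 · 0.019472 = 0.0064907, 1/3 · 0.003215 = 0.0010717; these sum to 0.008634.
Dividing through by the total gives posterior P(bowl A | data) = 0.12412, P(bowl B | data) = 0.75176, P(bowl C | data) = 0.12412.
So P(green next | data) = Σ P(green next | H) P(H | data) = (5/6)(0.12412) + (7/11)(0.75176) + (5/6)(0.12412) = 0.68526.

0.685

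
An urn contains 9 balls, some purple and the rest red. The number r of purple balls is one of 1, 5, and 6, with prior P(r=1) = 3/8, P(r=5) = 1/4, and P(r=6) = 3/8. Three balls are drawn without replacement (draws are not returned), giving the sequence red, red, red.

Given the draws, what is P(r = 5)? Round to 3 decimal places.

0.045

The likelihood of the observed sequence under each hypothesis: P(data | r = 1) = (8/9)(7/8)(6/7) = 2/3; P(data | r = 5) = (4/9)(3/8)(2/7) = 1/21; P(data | r = 6) = (3/9)(2/8)(1/7) = 1/84.
The prior-weighted likelihoods are 3/8 · 2/3 = 1/4, 1/4 · 1/21 = 1/84, 3/8 · 1/84 = 1/224; summing to 179/672.
So P(r = 5 | data) = (1/84) / (179/672) = 8/179.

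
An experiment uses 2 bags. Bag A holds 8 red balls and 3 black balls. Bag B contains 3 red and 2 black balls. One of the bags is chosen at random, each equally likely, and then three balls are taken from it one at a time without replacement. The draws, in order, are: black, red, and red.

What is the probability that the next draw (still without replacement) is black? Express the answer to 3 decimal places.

The likelihood of the observed sequence under each hypothesis: P(data | bag A) = (3/11)(8/10)(7/9) = 28/165; P(data | bag B) = (2/5)(3/4)(2/3) = 1/5.
The prior-weighted likelihoods are 1/2 · 28/165 = 14/165, 1/2 · 1/5 = 1/10; summing to 61/330.
Dividing through by the total gives posterior P(bag A | data) = 28/61, P(bag B | data) = 33/61.
Averaging over the posterior, P(black next | data) = (1/4)(28/61) + (1/2)(33/61) = 47/122.

0.385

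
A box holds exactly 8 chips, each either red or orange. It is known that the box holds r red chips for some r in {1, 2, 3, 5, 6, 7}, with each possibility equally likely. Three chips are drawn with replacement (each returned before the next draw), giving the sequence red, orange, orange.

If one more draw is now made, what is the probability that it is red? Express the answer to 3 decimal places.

0.384

The likelihood of the observed sequence under each hypothesis: P(data | r = 1) = (1/8)(7/8)(7/8) = 0.095703; P(data | r = 2) = (2/8)(6/8)(6/8) = 0.14062; P(data | r = 3) = (3/8)(5/8)(5/8) = 0.14648; P(data | r = 5) = (5/8)(3/8)(3/8) = 0.087891; P(data | r = 6) = (6/8)(2/8)(2/8) = 0.046875; P(data | r = 7) = (7/8)(1/8)(1/8) = 0.013672.
Weighting by the prior gives 1/6 · 0.095703 = 0.015951, 1/6 · 0.14062 = 0.023438, 1/6 · 0.14648 = 0.024414, 1/6 · 0.087891 = 0.014648, 1/6 · 0.046875 = 0.0078125, 1/6 · 0.013672 = 0.0022786; these sum to 0.088542.
Normalising, the posterior is P(r = 1 | data) = 0.18015, P(r = 2 | data) = 0.26471, P(r = 3 | data) = 0.27574, P(r = 5 | data) = 0.16544, P(r = 6 | data) = 0.088235, P(r = 7 | data) = 0.025735.
The predictive probability is P(red next | data) = (1/8)(0.18015) + (1/4)(0.26471) + (3/8)(0.27574) + (5/8)(0.16544) + (3/4)(0.088235) + (7/8)(0.025735) = 0.38419.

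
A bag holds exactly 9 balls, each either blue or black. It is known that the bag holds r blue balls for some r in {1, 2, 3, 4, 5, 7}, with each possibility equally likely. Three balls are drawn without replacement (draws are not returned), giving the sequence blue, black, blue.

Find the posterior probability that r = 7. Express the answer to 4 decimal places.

Under each hypothesis, the probability of the observed sequence is: P(data | r = 1) = (1/9)(8/8)(0/7) = 0; P(data | r = 2) = (2/9)(7/8)(1/7) = 0.027778; P(data | r = 3) = (3/9)(6/8)(2/7) = 0.071429; P(data | r = 4) = (4/9)(5/8)(3/7) = 0.11905; P(data | r = 5) = (5/9)(4/8)(4/7) = 0.15873; P(data | r = 7) = (7/9)(2/8)(6/7) = 0.16667.
The prior-weighted likelihoods are 1/6 · 0 = 0, 1/6 · 0.027778 = 0.0046296, 1/6 · 0.071429 = 0.011905, 1/6 · 0.11905 = 0.019841, 1/6 · 0.15873 = 0.026455, 1/6 · 0.16667 = 0.027778; with total 0.090608.
Therefore the posterior P(r = 7 | data) = (0.027778) / (0.090608) = 0.30657.

0.3066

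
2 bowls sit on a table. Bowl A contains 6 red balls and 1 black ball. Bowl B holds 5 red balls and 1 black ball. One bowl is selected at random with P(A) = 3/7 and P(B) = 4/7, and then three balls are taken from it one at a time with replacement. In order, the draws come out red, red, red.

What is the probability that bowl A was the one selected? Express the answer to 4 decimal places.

0.4494

Under each hypothesis, the probability of the observed sequence is: P(data | bowl A) = (6/7)(6/7)(6/7) = 0.62974; P(data | bowl B) = (5/6)(5/6)(5/6) = 0.5787.
Weighting by the prior gives 3/7 · 0.62974 = 0.26989, 4/7 · 0.5787 = 0.33069; summing to 0.60058.
Hence P(bowl A | data) = (0.26989) / (0.60058) = 0.44938.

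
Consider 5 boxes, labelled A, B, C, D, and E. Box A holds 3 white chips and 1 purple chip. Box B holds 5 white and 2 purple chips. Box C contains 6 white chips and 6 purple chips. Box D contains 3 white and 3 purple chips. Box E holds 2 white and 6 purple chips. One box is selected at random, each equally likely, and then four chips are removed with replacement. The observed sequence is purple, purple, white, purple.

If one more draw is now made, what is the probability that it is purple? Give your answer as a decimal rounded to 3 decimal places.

Under each hypothesis, the probability of the observed sequence is: P(data | box A) = (1/4)(1/4)(3/4)(1/4) = 0.011719; P(data | box B) = (2/7)(2/7)(5/7)(2/7) = 0.01666; P(data | box C) = (6/12)(6/12)(6/12)(6/12) = 0.0625; P(data | box D) = (3/6)(3/6)(3/6)(3/6) = 0.0625; P(data | box E) = (6/8)(6/8)(2/8)(6/8) = 0.10547.
Weighting by the prior gives 1/5 · 0.011719 = 0.0023437, 1/5 · 0.01666 = 0.0033319, 1/5 · 0.0625 = 0.0125, 1/5 · 0.0625 = 0.0125, 1/5 · 0.10547 = 0.021094; with total 0.051769.
Dividing through by the total gives posterior P(box A | data) = 0.045273, P(box B | data) = 0.064361, P(box C | data) = 0.24146, P(box D | data) = 0.24146, P(box E | data) = 0.40746.
Averaging over the posterior, P(purple next | data) = (1/4)(0.045273) + (2/7)(0.064361) + (1/2)(0.24146) + (1/2)(0.24146) + (3/4)(0.40746) = 0.57675.

0.577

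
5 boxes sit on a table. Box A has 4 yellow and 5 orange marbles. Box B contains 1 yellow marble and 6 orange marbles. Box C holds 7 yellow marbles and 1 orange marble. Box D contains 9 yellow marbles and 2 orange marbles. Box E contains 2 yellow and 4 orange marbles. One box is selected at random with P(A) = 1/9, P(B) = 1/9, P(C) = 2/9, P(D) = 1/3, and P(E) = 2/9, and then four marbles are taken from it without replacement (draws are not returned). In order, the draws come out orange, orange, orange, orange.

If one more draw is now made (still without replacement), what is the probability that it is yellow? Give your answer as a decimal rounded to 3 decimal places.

For each hypothesis, P(data | H) works out to: P(data | box A) = (5/9)(4/8)(3/7)(2/6) = 0.039683; P(data | box B) = (6/7)(5/6)(4/5)(3/4) = 0.42857; P(data | box C) = (1/8)(0/7) = 0; P(data | box D) = (2/11)(1/10)(0/9) = 0; P(data | box E) = (4/6)(3/5)(2/4)(1/3) = 0.066667.
Multiplying each by its prior: 1/9 · 0.039683 = 0.0044092, 1/9 · 0.42857 = 0.047619, 2/9 · 0 = 0, 1/3 · 0 = 0, 2/9 · 0.066667 = 0.014815; these sum to 0.066843.
Normalising, the posterior is P(box A | data) = 0.065963, P(box B | data) = 0.7124, P(box C | data) = 0, P(box D | data) = 0, P(box E | data) = 0.22164.
The predictive probability is P(yellow next | data) = (4/5)(0.065963) + (1/3)(0.7124) + (1)(0.22164) = 0.51187.

0.512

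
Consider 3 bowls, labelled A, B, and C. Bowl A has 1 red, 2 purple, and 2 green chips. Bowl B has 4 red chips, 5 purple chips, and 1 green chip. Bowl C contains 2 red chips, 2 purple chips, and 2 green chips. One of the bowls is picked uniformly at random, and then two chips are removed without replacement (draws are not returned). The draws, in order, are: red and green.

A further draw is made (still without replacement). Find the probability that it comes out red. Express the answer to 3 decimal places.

0.180

The likelihood of the observed sequence under each hypothesis: P(data | bowl A) = (1/5)(2/4) = 1/10; P(data | bowl B) = (4/10)(1/9) = 2/45; P(data | bowl C) = (2/6)(2/5) = 2/15.
The prior-weighted likelihoods are 1/3 · 1/10 = 1/30, 1/3 · 2/45 = 2/135, 1/3 · 2/15 = 2/45; these sum to 5/54.
The posterior is then P(bowl A | data) = 9/25, P(bowl B | data) = 4/25, P(bowl C | data) = 12/25.
So P(red next | data) = Σ P(red next | H) P(H | data) = (0)(9/25) + (3/8)(4/25) + (1/4)(12/25) = 9/50.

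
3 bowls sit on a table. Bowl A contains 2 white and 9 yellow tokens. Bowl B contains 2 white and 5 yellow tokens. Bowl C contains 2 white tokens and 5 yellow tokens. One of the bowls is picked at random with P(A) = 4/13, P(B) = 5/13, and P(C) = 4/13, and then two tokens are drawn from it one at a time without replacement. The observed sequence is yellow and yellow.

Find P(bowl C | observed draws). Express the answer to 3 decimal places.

The likelihood of the observed sequence under each hypothesis: P(data | bowl A) = (9/11)(8/10) = 0.65455; P(data | bowl B) = (5/7)(4/6) = 0.47619; P(data | bowl C) = (5/7)(4/6) = 0.47619.
Weighting by the prior gives 4/13 · 0.65455 = 0.2014, 5/13 · 0.47619 = 0.18315, 4/13 · 0.47619 = 0.14652; with total 0.53107.
Hence P(bowl C | data) = (0.14652) / (0.53107) = 0.2759.

0.276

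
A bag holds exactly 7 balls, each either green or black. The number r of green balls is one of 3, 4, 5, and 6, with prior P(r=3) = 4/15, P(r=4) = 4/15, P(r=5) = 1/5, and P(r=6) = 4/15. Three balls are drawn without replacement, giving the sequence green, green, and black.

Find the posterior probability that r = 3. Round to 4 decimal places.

For each hypothesis, P(data | H) works out to: P(data | r = 3) = (3/7)(2/6)(4/5) = 4/35; P(data | r = 4) = (4/7)(3/6)(3/5) = 6/35; P(data | r = 5) = (5/7)(4/6)(2/5) = 4/21; P(data | r = 6) = (6/7)(5/6)(1/5) = 1/7.
Weighting by the prior gives 4/15 · 4/35 = 16/525, 4/15 · 6/35 = 8/175, 1/5 · 4/21 = 4/105, 4/15 · 1/7 = 4/105; summing to 16/105.
By Bayes' rule, P(r = 3 | data) = (16/525) / (16/105) = 1/5.

0.2000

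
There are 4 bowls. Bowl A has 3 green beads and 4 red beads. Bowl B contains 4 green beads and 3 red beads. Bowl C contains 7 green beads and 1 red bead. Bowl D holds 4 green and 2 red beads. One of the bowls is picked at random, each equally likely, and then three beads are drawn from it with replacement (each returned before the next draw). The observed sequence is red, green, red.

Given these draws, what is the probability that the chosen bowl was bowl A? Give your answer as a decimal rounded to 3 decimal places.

Compute the likelihood of the observed sequence for each case: P(data | bowl A) = (4/7)(3/7)(4/7) = 0.13994; P(data | bowl B) = (3/7)(4/7)(3/7) = 0.10496; P(data | bowl C) = (1/8)(7/8)(1/8) = 0.013672; P(data | bowl D) = (2/6)(4/6)(2/6) = 0.074074.
Multiplying each by its prior: 1/4 · 0.13994 = 0.034985, 1/4 · 0.10496 = 0.026239, 1/4 · 0.013672 = 0.003418, 1/4 · 0.074074 = 0.018519; summing to 0.083161.
So P(bowl A | data) = (0.034985) / (0.083161) = 0.4207.

0.421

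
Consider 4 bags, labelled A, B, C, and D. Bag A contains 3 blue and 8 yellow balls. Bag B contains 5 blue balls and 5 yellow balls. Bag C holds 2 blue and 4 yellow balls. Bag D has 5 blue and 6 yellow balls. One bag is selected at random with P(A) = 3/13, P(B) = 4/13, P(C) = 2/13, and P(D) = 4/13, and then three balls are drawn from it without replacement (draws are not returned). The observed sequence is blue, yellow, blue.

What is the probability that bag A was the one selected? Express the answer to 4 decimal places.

0.1103

For each hypothesis, P(data | H) works out to: P(data | bag A) = (3/11)(8/10)(2/9) = 0.048485; P(data | bag B) = (5/10)(5/9)(4/8) = 0.13889; P(data | bag C) = (2/6)(4/5)(1/4) = 0.066667; P(data | bag D) = (5/11)(6/10)(4/9) = 0.12121.
Weighting by the prior gives 3/13 · 0.048485 = 0.011189, 4/13 · 0.13889 = 0.042735, 2/13 · 0.066667 = 0.010256, 4/13 · 0.12121 = 0.037296; with total 0.10148.
Hence P(bag A | data) = (0.011189) / (0.10148) = 0.11026.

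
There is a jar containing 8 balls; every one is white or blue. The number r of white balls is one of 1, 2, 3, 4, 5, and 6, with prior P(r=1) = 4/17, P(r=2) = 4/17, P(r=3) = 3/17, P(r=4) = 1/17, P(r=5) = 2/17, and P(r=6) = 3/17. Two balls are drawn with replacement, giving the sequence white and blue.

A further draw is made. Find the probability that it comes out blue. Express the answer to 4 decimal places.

0.5757

Under each hypothesis, the probability of the observed sequence is: P(data | r = 1) = (1/8)(7/8) = 0.10938; P(data | r = 2) = (2/8)(6/8) = 0.1875; P(data | r = 3) = (3/8)(5/8) = 0.23438; P(data | r = 4) = (4/8)(4/8) = 0.25; P(data | r = 5) = (5/8)(3/8) = 0.23438; P(data | r = 6) = (6/8)(2/8) = 0.1875.
Weighting by the prior gives 4/17 · 0.10938 = 0.025735, 4/17 · 0.1875 = 0.044118, 3/17 · 0.23438 = 0.04136, 1/17 · 0.25 = 0.014706, 2/17 · 0.23438 = 0.027574, 3/17 · 0.1875 = 0.033088; these sum to 0.18658.
Normalising, the posterior is P(r = 1 | data) = 0.13793, P(r = 2 | data) = 0.23645, P(r = 3 | data) = 0.22167, P(r = 4 | data) = 0.078818, P(r = 5 | data) = 0.14778, P(r = 6 | data) = 0.17734.
So P(blue next | data) = Σ P(blue next | H) P(H | data) = (7/8)(0.13793) + (3/4)(0.23645) + (5/8)(0.22167) + (1/2)(0.078818) + (3/8)(0.14778) + (1/4)(0.17734) = 0.57574.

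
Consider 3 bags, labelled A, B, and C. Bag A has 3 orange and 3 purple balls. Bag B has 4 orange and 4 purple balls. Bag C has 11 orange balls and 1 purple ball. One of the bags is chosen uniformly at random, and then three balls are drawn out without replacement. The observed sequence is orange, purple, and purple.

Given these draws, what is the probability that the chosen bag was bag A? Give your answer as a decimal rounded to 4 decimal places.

Compute the likelihood of the observed sequence for each case: P(data | bag A) = (3/6)(3/5)(2/4) = 3/20; P(data | bag B) = (4/8)(4/7)(3/6) = 1/7; P(data | bag C) = (11/12)(1/11)(0/10) = 0.
Weighting by the prior gives 1/3 · 3/20 = 1/20, 1/3 · 1/7 = 1/21, 1/3 · 0 = 0; these sum to 41/420.
Hence P(bag A | data) = (1/20) / (41/420) = 21/41.

0.5122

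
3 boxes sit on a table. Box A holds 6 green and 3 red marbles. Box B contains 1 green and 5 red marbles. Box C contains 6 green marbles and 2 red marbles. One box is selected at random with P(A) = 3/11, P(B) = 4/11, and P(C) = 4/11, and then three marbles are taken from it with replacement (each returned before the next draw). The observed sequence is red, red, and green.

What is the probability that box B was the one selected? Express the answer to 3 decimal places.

0.531

The likelihood of the observed sequence under each hypothesis: P(data | box A) = (3/9)(3/9)(6/9) = 0.074074; P(data | box B) = (5/6)(5/6)(1/6) = 0.11574; P(data | box C) = (2/8)(2/8)(6/8) = 0.046875.
Multiplying each by its prior: 3/11 · 0.074074 = 0.020202, 4/11 · 0.11574 = 0.042088, 4/11 · 0.046875 = 0.017045; these sum to 0.079335.
So P(box B | data) = (0.042088) / (0.079335) = 0.5305.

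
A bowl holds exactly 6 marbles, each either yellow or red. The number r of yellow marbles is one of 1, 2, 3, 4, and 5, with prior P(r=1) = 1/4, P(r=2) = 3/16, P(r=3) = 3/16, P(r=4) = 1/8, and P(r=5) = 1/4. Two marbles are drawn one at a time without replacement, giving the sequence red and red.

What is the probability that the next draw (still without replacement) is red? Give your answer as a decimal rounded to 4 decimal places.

0.5978

For each hypothesis, P(data | H) works out to: P(data | r = 1) = (5/6)(4/5) = 2/3; P(data | r = 2) = (4/6)(3/5) = 2/5; P(data | r = 3) = (3/6)(2/5) = 1/5; P(data | r = 4) = (2/6)(1/5) = 1/15; P(data | r = 5) = (1/6)(0/5) = 0.
The prior-weighted likelihoods are 1/4 · 2/3 = 1/6, 3/16 · 2/5 = 3/40, 3/16 · 1/5 = 3/80, 1/8 · 1/15 = 1/120, 1/4 · 0 = 0; summing to 23/80.
Normalising, the posterior is P(r = 1 | data) = 40/69, P(r = 2 | data) = 6/23, P(r = 3 | data) = 3/23, P(r = 4 | data) = 2/69, P(r = 5 | data) = 0.
Averaging over the posterior, P(red next | data) = (3/4)(40/69) + (1/2)(6/23) + (1/4)(3/23) + (0)(2/69) = 55/92.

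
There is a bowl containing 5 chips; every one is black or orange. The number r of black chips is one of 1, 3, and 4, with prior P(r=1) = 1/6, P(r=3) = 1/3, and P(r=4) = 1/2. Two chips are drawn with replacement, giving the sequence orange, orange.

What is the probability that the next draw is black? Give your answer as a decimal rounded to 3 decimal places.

Under each hypothesis, the probability of the observed sequence is: P(data | r = 1) = (4/5)(4/5) = 16/25; P(data | r = 3) = (2/5)(2/5) = 4/25; P(data | r = 4) = (1/5)(1/5) = 1/25.
The prior-weighted likelihoods are 1/6 · 16/25 = 8/75, 1/3 · 4/25 = 4/75, 1/2 · 1/25 = 1/50; summing to 9/50.
Dividing through by the total gives posterior P(r = 1 | data) = 16/27, P(r = 3 | data) = 8/27, P(r = 4 | data) = 1/9.
So P(black next | data) = Σ P(black next | H) P(H | data) = (1/5)(16/27) + (3/5)(8/27) + (4/5)(1/9) = 52/135.

0.385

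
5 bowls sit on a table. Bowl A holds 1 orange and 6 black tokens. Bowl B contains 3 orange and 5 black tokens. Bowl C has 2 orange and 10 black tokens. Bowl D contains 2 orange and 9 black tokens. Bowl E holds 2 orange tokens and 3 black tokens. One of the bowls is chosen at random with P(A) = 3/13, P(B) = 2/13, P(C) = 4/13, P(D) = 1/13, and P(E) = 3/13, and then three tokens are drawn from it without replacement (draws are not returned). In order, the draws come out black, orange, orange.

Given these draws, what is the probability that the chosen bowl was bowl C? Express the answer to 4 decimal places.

Under each hypothesis, the probability of the observed sequence is: P(data | bowl A) = (6/7)(1/6)(0/5) = 0; P(data | bowl B) = (5/8)(3/7)(2/6) = 0.089286; P(data | bowl C) = (10/12)(2/11)(1/10) = 0.015152; P(data | bowl D) = (9/11)(2/10)(1/9) = 0.018182; P(data | bowl E) = (3/5)(2/4)(1/3) = 0.1.
Multiplying each by its prior: 3/13 · 0 = 0, 2/13 · 0.089286 = 0.013736, 4/13 · 0.015152 = 0.004662, 1/13 · 0.018182 = 0.0013986, 3/13 · 0.1 = 0.023077; these sum to 0.042874.
Therefore the posterior P(bowl C | data) = (0.004662) / (0.042874) = 0.10874.

0.1087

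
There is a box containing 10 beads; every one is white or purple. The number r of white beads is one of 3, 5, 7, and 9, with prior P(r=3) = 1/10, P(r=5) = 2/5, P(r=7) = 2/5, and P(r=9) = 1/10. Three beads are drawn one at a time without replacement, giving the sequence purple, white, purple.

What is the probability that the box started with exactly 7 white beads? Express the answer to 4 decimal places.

For each hypothesis, P(data | H) works out to: P(data | r = 3) = (7/10)(3/9)(6/8) = 0.175; P(data | r = 5) = (5/10)(5/9)(4/8) = 0.13889; P(data | r = 7) = (3/10)(7/9)(2/8) = 0.058333; P(data | r = 9) = (1/10)(9/9)(0/8) = 0.
Multiplying each by its prior: 1/10 · 0.175 = 0.0175, 2/5 · 0.13889 = 0.055556, 2/5 · 0.058333 = 0.023333, 1/10 · 0 = 0; summing to 0.096389.
By Bayes' rule, P(r = 7 | data) = (0.023333) / (0.096389) = 0.24207.

0.2421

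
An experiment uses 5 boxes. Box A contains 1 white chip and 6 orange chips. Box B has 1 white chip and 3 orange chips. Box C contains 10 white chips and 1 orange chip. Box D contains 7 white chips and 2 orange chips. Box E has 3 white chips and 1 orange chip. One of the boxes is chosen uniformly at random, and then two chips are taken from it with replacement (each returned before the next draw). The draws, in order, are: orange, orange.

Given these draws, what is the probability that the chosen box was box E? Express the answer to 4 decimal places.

0.0441

Compute the likelihood of the observed sequence for each case: P(data | box A) = (6/7)(6/7) = 0.73469; P(data | box B) = (3/4)(3/4) = 0.5625; P(data | box C) = (1/11)(1/11) = 0.0082645; P(data | box D) = (2/9)(2/9) = 0.049383; P(data | box E) = (1/4)(1/4) = 0.0625.
Multiplying each by its prior: 1/5 · 0.73469 = 0.14694, 1/5 · 0.5625 = 0.1125, 1/5 · 0.0082645 = 0.0016529, 1/5 · 0.049383 = 0.0098765, 1/5 · 0.0625 = 0.0125; with total 0.28347.
So P(box E | data) = (0.0125) / (0.28347) = 0.044097.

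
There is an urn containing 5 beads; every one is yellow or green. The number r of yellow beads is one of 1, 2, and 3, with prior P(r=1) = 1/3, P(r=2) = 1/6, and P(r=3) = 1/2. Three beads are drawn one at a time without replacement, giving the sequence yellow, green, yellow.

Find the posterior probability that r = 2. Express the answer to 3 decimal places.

0.143

The likelihood of the observed sequence under each hypothesis: P(data | r = 1) = (1/5)(4/4)(0/3) = 0; P(data | r = 2) = (2/5)(3/4)(1/3) = 1/10; P(data | r = 3) = (3/5)(2/4)(2/3) = 1/5.
Weighting by the prior gives 1/3 · 0 = 0, 1/6 · 1/10 = 1/60, 1/2 · 1/5 = 1/10; with total 7/60.
So P(r = 2 | data) = (1/60) / (7/60) = 1/7.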